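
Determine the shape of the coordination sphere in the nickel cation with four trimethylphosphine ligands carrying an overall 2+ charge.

Trimethylphosphine is neutral; balancing the +2 overall charge requires Ni(II).
Nickel is a group-10 element; Ni(II) is therefore d⁸.
With 4 monodentate ligands the coordination number is 4.
Trimethylphosphine is a strong-field ligand (high in the spectrochemical series).
A 3d d⁸ ion with strong-field ligands gains enough CFSE to favour square planar over tetrahedral.

square planar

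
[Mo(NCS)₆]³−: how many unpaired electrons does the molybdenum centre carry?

Each isothiocyanate is −1; balancing the −3 overall charge requires Mo(III).
Group 6 minus oxidation state 3 gives a d³ configuration.
In an octahedral field the d³ configuration is t₂g³e_g⁰ (only one arrangement possible), giving 3 unpaired electrons.

3 unpaired electrons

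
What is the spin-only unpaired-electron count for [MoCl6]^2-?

Ligand charges: each chloride is −1. With an overall charge of −2 the molybdenum centre must be in the +4 oxidation state.
Mo sits in group 6, so the d-electron count is 6 − 4 = 2.
In an octahedral field the d² configuration is t₂g²e_g⁰ (only one arrangement possible), giving 2 unpaired electrons.

2 unpaired electrons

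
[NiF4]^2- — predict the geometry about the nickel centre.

Ligand charges: each fluoride is −1. With an overall charge of −2 the nickel centre must be in the +2 oxidation state.
Nickel is a group-10 element; Ni(II) is therefore d⁸.
Coordination number: 4.
Fluoride is a weak-field ligand.
With weak-field ligands the CFSE gain from square planar is small, so a 3d d⁸ ion takes the sterically preferred tetrahedral geometry.

tetrahedral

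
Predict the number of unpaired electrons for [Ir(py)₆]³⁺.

0

Pyridine is neutral; balancing the +3 overall charge requires Ir(III).
Iridium is a group-9 element; Ir(III) is therefore d⁶.
The spin state decides the count: a 5d ion has a large Δₒ and is invariably low-spin.
An octahedral low-spin d⁶ ion is t₂g⁶e_g⁰, giving 0 unpaired electrons.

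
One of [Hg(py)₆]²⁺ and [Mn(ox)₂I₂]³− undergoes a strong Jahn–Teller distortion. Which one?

[Hg(py)₆]²⁺: Ligand charges: pyridine is neutral. With an overall charge of +2 the mercury centre must be in the +2 oxidation state. Group 12 minus oxidation state 2 gives a d¹⁰ configuration. The d¹⁰ configuration leaves the e_g set evenly filled (or empty) — no strong Jahn–Teller driving force.
[Mn(ox)₂I₂]³−: Ligand charges: each oxalate is −2; each iodide is −1. With an overall charge of −3 the manganese centre must be in the +3 oxidation state. Group 7 minus oxidation state 3 gives a d⁴ configuration. Iodide and oxalate are weak-field ligands for a first-row metal, so the complex is high-spin. The t₂g³e_g¹ (high-spin) configuration has an unevenly filled e_g set; the Jahn–Teller theorem predicts a tetragonal distortion (typically axial elongation) to lift the degeneracy.

[Mn(ox)₂I₂]³−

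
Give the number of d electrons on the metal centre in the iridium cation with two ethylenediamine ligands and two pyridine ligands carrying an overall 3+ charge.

d⁶

Ethylenediamine is neutral; pyridine is neutral; balancing the +3 overall charge requires Ir(III).
Ir sits in group 9, so the d-electron count is 9 − 3 = 6.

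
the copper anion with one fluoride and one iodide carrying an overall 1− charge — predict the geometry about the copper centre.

linear

Summing ligand charges against the −1 overall charge gives an oxidation state of +1 for copper.
Cu sits in group 11, so the d-electron count is 11 − 1 = 10.
With 2 monodentate ligands the coordination number is 2.
A d¹⁰ ion with only two ligands adopts a linear arrangement (sp hybridisation; no CFSE preference).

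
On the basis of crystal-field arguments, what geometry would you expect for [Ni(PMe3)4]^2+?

Trimethylphosphine is neutral; balancing the +2 overall charge requires Ni(II).
Ni sits in group 10, so the d-electron count is 10 − 2 = 8.
With 4 monodentate ligands the coordination number is 4.
Trimethylphosphine is a strong-field ligand (high in the spectrochemical series).
A 3d d⁸ ion with strong-field ligands gains enough CFSE to favour square planar over tetrahedral.

square planar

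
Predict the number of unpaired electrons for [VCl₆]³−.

2 unpaired electrons

Summing ligand charges against the −3 overall charge gives an oxidation state of +3 for vanadium.
Vanadium is a group-5 element; V(III) is therefore d².
In an octahedral field the d² configuration is t₂g²e_g⁰ (only one arrangement possible), giving 2 unpaired electrons.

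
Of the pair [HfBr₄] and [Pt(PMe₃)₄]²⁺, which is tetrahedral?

For [HfBr₄]: Ligand charges: each bromide is −1. With an overall charge of 0 the hafnium centre must be in the +4 oxidation state. Hafnium is a group-4 element; Hf(IV) is therefore d⁰. A d⁰ ion has no crystal-field stabilisation preference between square planar and tetrahedral, so four ligands adopt the sterically favoured tetrahedral geometry. → tetrahedral.
For [Pt(PMe₃)₄]²⁺: Trimethylphosphine is neutral; balancing the +2 overall charge requires Pt(II). Pt sits in group 10, so the d-electron count is 10 − 2 = 8. A 5d d⁸ ion has a large crystal-field splitting; square planar leaves the high-energy d_{x²−y²} orbital empty and maximises CFSE. → square planar.

[HfBr₄]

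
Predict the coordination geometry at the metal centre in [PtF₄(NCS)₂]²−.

Each fluoride is −1; each isothiocyanate is −1; balancing the −2 overall charge requires Pt(IV).
Pt sits in group 10, so the d-electron count is 10 − 4 = 6.
With 6 monodentate ligands the coordination number is 6.
Six donors around a single metal centre give an octahedral coordination sphere.

octahedral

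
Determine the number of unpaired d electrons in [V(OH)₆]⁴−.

3 unpaired electrons

Each hydroxide is −1; balancing the −4 overall charge requires V(II).
V sits in group 5, so the d-electron count is 5 − 2 = 3.
In an octahedral field the d³ configuration is t₂g³e_g⁰ (only one arrangement possible), giving 3 unpaired electrons.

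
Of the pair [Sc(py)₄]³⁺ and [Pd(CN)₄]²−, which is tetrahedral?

[Sc(py)₄]³⁺

For [Sc(py)₄]³⁺: Summing ligand charges against the +3 overall charge gives an oxidation state of +3 for scandium. Scandium is a group-3 element; Sc(III) is therefore d⁰. A d⁰ ion has no crystal-field stabilisation preference between square planar and tetrahedral, so four ligands adopt the sterically favoured tetrahedral geometry. → tetrahedral.
For [Pd(CN)₄]²−: Summing ligand charges against the −2 overall charge gives an oxidation state of +2 for palladium. Palladium is a group-10 element; Pd(II) is therefore d⁸. A 4d d⁸ ion has a large crystal-field splitting; square planar leaves the high-energy d_{x²−y²} orbital empty and maximises CFSE. → square planar.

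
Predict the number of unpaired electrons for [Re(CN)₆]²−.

Ligand charges: each cyanide is −1. With an overall charge of −2 the rhenium centre must be in the +4 oxidation state.
Rhenium is a group-7 element; Re(IV) is therefore d³.
In an octahedral field the d³ configuration is t₂g³e_g⁰ (only one arrangement possible), giving 3 unpaired electrons.

3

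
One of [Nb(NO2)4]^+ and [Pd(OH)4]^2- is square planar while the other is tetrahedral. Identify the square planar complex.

For [Nb(NO2)4]^+: Ligand charges: each nitro (N-bound nitrite) is −1. With an overall charge of +1 the niobium centre must be in the +5 oxidation state. Niobium is a group-5 element; Nb(V) is therefore d⁰. A d⁰ ion has no crystal-field stabilisation preference between square planar and tetrahedral, so four ligands adopt the sterically favoured tetrahedral geometry. → tetrahedral.
For [Pd(OH)4]^2-: Ligand charges: each hydroxide is −1. With an overall charge of −2 the palladium centre must be in the +2 oxidation state. Palladium is a group-10 element; Pd(II) is therefore d⁸. A 4d d⁸ ion has a large crystal-field splitting; square planar leaves the high-energy d_{x²−y²} orbital empty and maximises CFSE. → square planar.

[Pd(OH)4]^2-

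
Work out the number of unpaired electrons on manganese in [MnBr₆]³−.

Summing ligand charges against the −3 overall charge gives an oxidation state of +3 for manganese.
Manganese is a group-7 element; Mn(III) is therefore d⁴.
The spin state decides the count: Bromide is a weak-field ligand for a first-row metal, so the complex is high-spin.
An octahedral high-spin d⁴ ion is t₂g³e_g¹, giving 4 unpaired electrons.

4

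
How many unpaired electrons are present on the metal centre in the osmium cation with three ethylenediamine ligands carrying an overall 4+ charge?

Summing ligand charges against the +4 overall charge gives an oxidation state of +4 for osmium.
Group 8 minus oxidation state 4 gives a d⁴ configuration.
Counting donor atoms: 3×ethylenediamine (bidentate) → 6 donors. Coordination number = 6.
The spin state decides the count: a 5d ion has a large Δₒ and is invariably low-spin.
An octahedral low-spin d⁴ ion is t₂g⁴e_g⁰, giving 2 unpaired electrons.

2 unpaired electrons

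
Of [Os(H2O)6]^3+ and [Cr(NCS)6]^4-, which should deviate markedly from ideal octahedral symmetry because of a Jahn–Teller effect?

[Os(H2O)6]^3+: Summing ligand charges against the +3 overall charge gives an oxidation state of +3 for osmium. Group 8 minus oxidation state 3 gives a d⁵ configuration. A 5d ion has a large Δₒ and is invariably low-spin. The d⁵ configuration leaves the e_g set evenly filled (or empty) — no strong Jahn–Teller driving force.
[Cr(NCS)6]^4-: Ligand charges: each isothiocyanate is −1. With an overall charge of −4 the chromium centre must be in the +2 oxidation state. Group 6 minus oxidation state 2 gives a d⁴ configuration. Isothiocyanate is a weak-field ligand for a first-row metal, so the complex is high-spin. The t₂g³e_g¹ (high-spin) configuration has an unevenly filled e_g set; the Jahn–Teller theorem predicts a tetragonal distortion (typically axial elongation) to lift the degeneracy.

[Cr(NCS)6]^4-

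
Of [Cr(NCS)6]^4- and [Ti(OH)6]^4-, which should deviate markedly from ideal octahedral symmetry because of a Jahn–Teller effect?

[Cr(NCS)6]^4-

[Cr(NCS)6]^4-: Summing ligand charges against the −4 overall charge gives an oxidation state of +2 for chromium. Chromium is a group-6 element; Cr(II) is therefore d⁴. Isothiocyanate is a weak-field ligand for a first-row metal, so the complex is high-spin. The t₂g³e_g¹ (high-spin) configuration has an unevenly filled e_g set; the Jahn–Teller theorem predicts a tetragonal distortion (typically axial elongation) to lift the degeneracy.
[Ti(OH)6]^4-: Ligand charges: each hydroxide is −1. With an overall charge of −4 the titanium centre must be in the +2 oxidation state. Titanium is a group-4 element; Ti(II) is therefore d². The d² configuration leaves the e_g set evenly filled (or empty) — no strong Jahn–Teller driving force.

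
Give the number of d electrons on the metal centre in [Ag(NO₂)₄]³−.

Summing ligand charges against the −3 overall charge gives an oxidation state of +1 for silver.
Ag sits in group 11, so the d-electron count is 11 − 1 = 10.

d¹⁰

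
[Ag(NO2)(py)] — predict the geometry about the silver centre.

Each nitro (N-bound nitrite) is −1; pyridine is neutral; balancing the 0 overall charge requires Ag(I).
Ag sits in group 11, so the d-electron count is 11 − 1 = 10.
Coordination number: 2.
A d¹⁰ ion with only two ligands adopts a linear arrangement (sp hybridisation; no CFSE preference).

linear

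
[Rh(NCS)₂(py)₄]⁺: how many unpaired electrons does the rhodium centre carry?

0

Summing ligand charges against the +1 overall charge gives an oxidation state of +3 for rhodium.
Group 9 minus oxidation state 3 gives a d⁶ configuration.
The spin state decides the count: a 4d ion has a large Δₒ and is invariably low-spin.
An octahedral low-spin d⁶ ion is t₂g⁶e_g⁰, giving 0 unpaired electrons.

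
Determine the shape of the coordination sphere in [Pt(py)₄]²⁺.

square planar

Ligand charges: pyridine is neutral. With an overall charge of +2 the platinum centre must be in the +2 oxidation state.
Pt sits in group 10, so the d-electron count is 10 − 2 = 8.
Coordination number: 4.
A 5d d⁸ ion has a large crystal-field splitting; square planar leaves the high-energy d_{x²−y²} orbital empty and maximises CFSE.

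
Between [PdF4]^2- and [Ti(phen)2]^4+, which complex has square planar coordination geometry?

[PdF4]^2-

For [PdF4]^2-: Each fluoride is −1; balancing the −2 overall charge requires Pd(II). Group 10 minus oxidation state 2 gives a d⁸ configuration. A 4d d⁸ ion has a large crystal-field splitting; square planar leaves the high-energy d_{x²−y²} orbital empty and maximises CFSE. → square planar.
For [Ti(phen)2]^4+: 1,10-phenanthroline is neutral; balancing the +4 overall charge requires Ti(IV). Titanium is a group-4 element; Ti(IV) is therefore d⁰. A d⁰ ion has no crystal-field stabilisation preference between square planar and tetrahedral, so four ligands adopt the sterically favoured tetrahedral geometry. → tetrahedral.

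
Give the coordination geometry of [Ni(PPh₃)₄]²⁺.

Ligand charges: triphenylphosphine is neutral. With an overall charge of +2 the nickel centre must be in the +2 oxidation state.
Group 10 minus oxidation state 2 gives a d⁸ configuration.
With 4 monodentate ligands the coordination number is 4.
Triphenylphosphine is a strong-field ligand (high in the spectrochemical series).
A 3d d⁸ ion with strong-field ligands gains enough CFSE to favour square planar over tetrahedral.

square planar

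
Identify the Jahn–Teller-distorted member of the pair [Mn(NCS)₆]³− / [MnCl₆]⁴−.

[Mn(NCS)₆]³−: Summing ligand charges against the −3 overall charge gives an oxidation state of +3 for manganese. Manganese is a group-7 element; Mn(III) is therefore d⁴. Isothiocyanate is a weak-field ligand for a first-row metal, so the complex is high-spin. The t₂g³e_g¹ (high-spin) configuration has an unevenly filled e_g set; the Jahn–Teller theorem predicts a tetragonal distortion (typically axial elongation) to lift the degeneracy.
[MnCl₆]⁴−: Ligand charges: each chloride is −1. With an overall charge of −4 the manganese centre must be in the +2 oxidation state. Mn sits in group 7, so the d-electron count is 7 − 2 = 5. Chloride is a weak-field ligand for a first-row metal, so the complex is high-spin. The d⁵ configuration leaves the e_g set evenly filled (or empty) — no strong Jahn–Teller driving force.

[Mn(NCS)₆]³−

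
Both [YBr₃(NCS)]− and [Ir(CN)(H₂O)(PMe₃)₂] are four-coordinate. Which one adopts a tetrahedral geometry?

[YBr₃(NCS)]−

For [YBr₃(NCS)]−: Ligand charges: each bromide is −1; each isothiocyanate is −1. With an overall charge of −1 the yttrium centre must be in the +3 oxidation state. Yttrium is a group-3 element; Y(III) is therefore d⁰. A d⁰ ion has no crystal-field stabilisation preference between square planar and tetrahedral, so four ligands adopt the sterically favoured tetrahedral geometry. → tetrahedral.
For [Ir(CN)(H₂O)(PMe₃)₂]: Summing ligand charges against the 0 overall charge gives an oxidation state of +1 for iridium. Group 9 minus oxidation state 1 gives a d⁸ configuration. A 5d d⁸ ion has a large crystal-field splitting; square planar leaves the high-energy d_{x²−y²} orbital empty and maximises CFSE. → square planar.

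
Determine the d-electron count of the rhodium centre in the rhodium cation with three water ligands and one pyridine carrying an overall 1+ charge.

Water is neutral; pyridine is neutral; balancing the +1 overall charge requires Rh(I).
Rh sits in group 9, so the d-electron count is 9 − 1 = 8.

d⁸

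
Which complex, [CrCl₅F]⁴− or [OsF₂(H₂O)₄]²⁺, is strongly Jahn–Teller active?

[CrCl₅F]⁴−

[CrCl₅F]⁴−: Each chloride is −1; each fluoride is −1; balancing the −4 overall charge requires Cr(II). Group 6 minus oxidation state 2 gives a d⁴ configuration. Chloride and fluoride are weak-field ligands for a first-row metal, so the complex is high-spin. The t₂g³e_g¹ (high-spin) configuration has an unevenly filled e_g set; the Jahn–Teller theorem predicts a tetragonal distortion (typically axial elongation) to lift the degeneracy.
[OsF₂(H₂O)₄]²⁺: Each fluoride is −1; water is neutral; balancing the +2 overall charge requires Os(IV). Group 8 minus oxidation state 4 gives a d⁴ configuration. A 5d ion has a large Δₒ and is invariably low-spin. The d⁴ configuration leaves the e_g set evenly filled (or empty) — no strong Jahn–Teller driving force.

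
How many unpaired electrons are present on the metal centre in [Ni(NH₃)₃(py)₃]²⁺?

Ligand charges: ammonia is neutral; pyridine is neutral. With an overall charge of +2 the nickel centre must be in the +2 oxidation state.
Group 10 minus oxidation state 2 gives a d⁸ configuration.
In an octahedral field the d⁸ configuration is t₂g⁶e_g² (only one arrangement possible), giving 2 unpaired electrons.

2 unpaired electrons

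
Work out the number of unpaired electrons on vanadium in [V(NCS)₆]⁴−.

Summing ligand charges against the −4 overall charge gives an oxidation state of +2 for vanadium.
V sits in group 5, so the d-electron count is 5 − 2 = 3.
In an octahedral field the d³ configuration is t₂g³e_g⁰ (only one arrangement possible), giving 3 unpaired electrons.

3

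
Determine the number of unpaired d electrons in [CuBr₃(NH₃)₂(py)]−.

Summing ligand charges against the −1 overall charge gives an oxidation state of +2 for copper.
Group 11 minus oxidation state 2 gives a d⁹ configuration.
In an octahedral field the d⁹ configuration is t₂g⁶e_g³ (only one arrangement possible), giving 1 unpaired electron.

1 unpaired electron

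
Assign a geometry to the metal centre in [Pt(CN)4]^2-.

Each cyanide is −1; balancing the −2 overall charge requires Pt(II).
Group 10 minus oxidation state 2 gives a d⁸ configuration.
Coordination number: 4.
A 5d d⁸ ion has a large crystal-field splitting; square planar leaves the high-energy d_{x²−y²} orbital empty and maximises CFSE.

square planar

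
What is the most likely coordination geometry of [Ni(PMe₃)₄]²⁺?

square planar

Summing ligand charges against the +2 overall charge gives an oxidation state of +2 for nickel.
Group 10 minus oxidation state 2 gives a d⁸ configuration.
Coordination number: 4.
Trimethylphosphine is a strong-field ligand (high in the spectrochemical series).
A 3d d⁸ ion with strong-field ligands gains enough CFSE to favour square planar over tetrahedral.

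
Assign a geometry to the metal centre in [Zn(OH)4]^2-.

tetrahedral

Each hydroxide is −1; balancing the −2 overall charge requires Zn(II).
Group 12 minus oxidation state 2 gives a d¹⁰ configuration.
With 4 monodentate ligands the coordination number is 4.
A d¹⁰ ion has no crystal-field stabilisation preference between square planar and tetrahedral, so four ligands adopt the sterically favoured tetrahedral geometry.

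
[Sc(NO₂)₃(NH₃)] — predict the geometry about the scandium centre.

Each nitro (N-bound nitrite) is −1; ammonia is neutral; balancing the 0 overall charge requires Sc(III).
Sc sits in group 3, so the d-electron count is 3 − 3 = 0.
With 4 monodentate ligands the coordination number is 4.
A d⁰ ion has no crystal-field stabilisation preference between square planar and tetrahedral, so four ligands adopt the sterically favoured tetrahedral geometry.

tetrahedral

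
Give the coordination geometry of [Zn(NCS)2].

linear

Each isothiocyanate is −1; balancing the 0 overall charge requires Zn(II).
Zn sits in group 12, so the d-electron count is 12 − 2 = 10.
Coordination number: 2.
A d¹⁰ ion with only two ligands adopts a linear arrangement (sp hybridisation; no CFSE preference).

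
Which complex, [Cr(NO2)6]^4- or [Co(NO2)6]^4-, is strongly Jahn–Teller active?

[Co(NO2)6]^4-

[Cr(NO2)6]^4-: Ligand charges: each nitro (N-bound nitrite) is −1. With an overall charge of −4 the chromium centre must be in the +2 oxidation state. Group 6 minus oxidation state 2 gives a d⁴ configuration. Nitro (N-bound nitrite) is a strong-field ligand (high in the spectrochemical series) for a first-row metal, so the complex is low-spin. The d⁴ configuration leaves the e_g set evenly filled (or empty) — no strong Jahn–Teller driving force.
[Co(NO2)6]^4-: Each nitro (N-bound nitrite) is −1; balancing the −4 overall charge requires Co(II). Group 9 minus oxidation state 2 gives a d⁷ configuration. Nitro (N-bound nitrite) is a strong-field ligand (high in the spectrochemical series) for a first-row metal, so the complex is low-spin. The t₂g⁶e_g¹ (low-spin) configuration has an unevenly filled e_g set; the Jahn–Teller theorem predicts a tetragonal distortion (typically axial elongation) to lift the degeneracy.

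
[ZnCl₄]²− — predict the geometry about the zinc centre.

tetrahedral

Summing ligand charges against the −2 overall charge gives an oxidation state of +2 for zinc.
Group 12 minus oxidation state 2 gives a d¹⁰ configuration.
Coordination number: 4.
A d¹⁰ ion has no crystal-field stabilisation preference between square planar and tetrahedral, so four ligands adopt the sterically favoured tetrahedral geometry.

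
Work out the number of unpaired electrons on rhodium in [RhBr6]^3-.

Each bromide is −1; balancing the −3 overall charge requires Rh(III).
Rhodium is a group-9 element; Rh(III) is therefore d⁶.
The spin state decides the count: a 4d ion has a large Δₒ and is invariably low-spin.
An octahedral low-spin d⁶ ion is t₂g⁶e_g⁰, giving 0 unpaired electrons.

0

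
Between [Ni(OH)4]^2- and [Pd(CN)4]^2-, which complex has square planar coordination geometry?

[Pd(CN)4]^2-

For [Ni(OH)4]^2-: Summing ligand charges against the −2 overall charge gives an oxidation state of +2 for nickel. Group 10 minus oxidation state 2 gives a d⁸ configuration. Hydroxide is a weak-field ligand. With weak-field ligands the CFSE gain from square planar is small, so a 3d d⁸ ion takes the sterically preferred tetrahedral geometry. → tetrahedral.
For [Pd(CN)4]^2-: Ligand charges: each cyanide is −1. With an overall charge of −2 the palladium centre must be in the +2 oxidation state. Group 10 minus oxidation state 2 gives a d⁸ configuration. A 4d d⁸ ion has a large crystal-field splitting; square planar leaves the high-energy d_{x²−y²} orbital empty and maximises CFSE. → square planar.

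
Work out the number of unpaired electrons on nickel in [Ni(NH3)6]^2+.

2 unpaired electrons

Summing ligand charges against the +2 overall charge gives an oxidation state of +2 for nickel.
Group 10 minus oxidation state 2 gives a d⁸ configuration.
In an octahedral field the d⁸ configuration is t₂g⁶e_g² (only one arrangement possible), giving 2 unpaired electrons.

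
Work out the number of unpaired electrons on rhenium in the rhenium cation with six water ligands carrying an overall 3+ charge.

2 unpaired electrons

Summing ligand charges against the +3 overall charge gives an oxidation state of +3 for rhenium.
Re sits in group 7, so the d-electron count is 7 − 3 = 4.
The spin state decides the count: a 5d ion has a large Δₒ and is invariably low-spin.
An octahedral low-spin d⁴ ion is t₂g⁴e_g⁰, giving 2 unpaired electrons.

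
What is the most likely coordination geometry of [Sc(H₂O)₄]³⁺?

tetrahedral

Water is neutral; balancing the +3 overall charge requires Sc(III).
Scandium is a group-3 element; Sc(III) is therefore d⁰.
With 4 monodentate ligands the coordination number is 4.
A d⁰ ion has no crystal-field stabilisation preference between square planar and tetrahedral, so four ligands adopt the sterically favoured tetrahedral geometry.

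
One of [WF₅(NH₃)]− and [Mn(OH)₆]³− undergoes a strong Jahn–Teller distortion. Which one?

[Mn(OH)₆]³−

[WF₅(NH₃)]−: Summing ligand charges against the −1 overall charge gives an oxidation state of +4 for tungsten. W sits in group 6, so the d-electron count is 6 − 4 = 2. The d² configuration leaves the e_g set evenly filled (or empty) — no strong Jahn–Teller driving force.
[Mn(OH)₆]³−: Each hydroxide is −1; balancing the −3 overall charge requires Mn(III). Manganese is a group-7 element; Mn(III) is therefore d⁴. Hydroxide is a weak-field ligand for a first-row metal, so the complex is high-spin. The t₂g³e_g¹ (high-spin) configuration has an unevenly filled e_g set; the Jahn–Teller theorem predicts a tetragonal distortion (typically axial elongation) to lift the degeneracy.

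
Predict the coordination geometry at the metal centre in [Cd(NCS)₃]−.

Summing ligand charges against the −1 overall charge gives an oxidation state of +2 for cadmium.
Cadmium is a group-12 element; Cd(II) is therefore d¹⁰.
With 3 monodentate ligands the coordination number is 3.
Three ligands around a d¹⁰ centre minimise repulsion in a trigonal-planar arrangement.

trigonal planar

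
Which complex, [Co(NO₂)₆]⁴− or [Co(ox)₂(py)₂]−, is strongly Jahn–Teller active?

[Co(NO₂)₆]⁴−: Summing ligand charges against the −4 overall charge gives an oxidation state of +2 for cobalt. Group 9 minus oxidation state 2 gives a d⁷ configuration. Nitro (N-bound nitrite) is a strong-field ligand (high in the spectrochemical series) for a first-row metal, so the complex is low-spin. The t₂g⁶e_g¹ (low-spin) configuration has an unevenly filled e_g set; the Jahn–Teller theorem predicts a tetragonal distortion (typically axial elongation) to lift the degeneracy.
[Co(ox)₂(py)₂]−: Summing ligand charges against the −1 overall charge gives an oxidation state of +3 for cobalt. Co sits in group 9, so the d-electron count is 9 − 3 = 6. Co(III) has an exceptionally large octahedral splitting and is low-spin with essentially every ligand except fluoride. The d⁶ configuration leaves the e_g set evenly filled (or empty) — no strong Jahn–Teller driving force.

[Co(NO₂)₆]⁴−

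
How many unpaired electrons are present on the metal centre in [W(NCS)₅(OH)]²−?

Summing ligand charges against the −2 overall charge gives an oxidation state of +4 for tungsten.
Group 6 minus oxidation state 4 gives a d² configuration.
In an octahedral field the d² configuration is t₂g²e_g⁰ (only one arrangement possible), giving 2 unpaired electrons.

2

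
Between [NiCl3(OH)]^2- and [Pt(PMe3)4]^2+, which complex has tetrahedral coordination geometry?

For [NiCl3(OH)]^2-: Summing ligand charges against the −2 overall charge gives an oxidation state of +2 for nickel. Ni sits in group 10, so the d-electron count is 10 − 2 = 8. Chloride and hydroxide are weak-field ligands. With weak-field ligands the CFSE gain from square planar is small, so a 3d d⁸ ion takes the sterically preferred tetrahedral geometry. → tetrahedral.
For [Pt(PMe3)4]^2+: Trimethylphosphine is neutral; balancing the +2 overall charge requires Pt(II). Group 10 minus oxidation state 2 gives a d⁸ configuration. A 5d d⁸ ion has a large crystal-field splitting; square planar leaves the high-energy d_{x²−y²} orbital empty and maximises CFSE. → square planar.

[NiCl3(OH)]^2-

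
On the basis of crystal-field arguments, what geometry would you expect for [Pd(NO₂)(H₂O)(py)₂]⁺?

Each nitro (N-bound nitrite) is −1; water is neutral; pyridine is neutral; balancing the +1 overall charge requires Pd(II).
Pd sits in group 10, so the d-electron count is 10 − 2 = 8.
Coordination number: 4.
A 4d d⁸ ion has a large crystal-field splitting; square planar leaves the high-energy d_{x²−y²} orbital empty and maximises CFSE.

square planar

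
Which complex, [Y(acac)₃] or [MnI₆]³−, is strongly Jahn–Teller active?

[Y(acac)₃]: Ligand charges: each acetylacetonate is −1. With an overall charge of 0 the yttrium centre must be in the +3 oxidation state. Y sits in group 3, so the d-electron count is 3 − 3 = 0. The d⁰ configuration leaves the e_g set evenly filled (or empty) — no strong Jahn–Teller driving force.
[MnI₆]³−: Each iodide is −1; balancing the −3 overall charge requires Mn(III). Mn sits in group 7, so the d-electron count is 7 − 3 = 4. Iodide is a weak-field ligand for a first-row metal, so the complex is high-spin. The t₂g³e_g¹ (high-spin) configuration has an unevenly filled e_g set; the Jahn–Teller theorem predicts a tetragonal distortion (typically axial elongation) to lift the degeneracy.

[MnI₆]³−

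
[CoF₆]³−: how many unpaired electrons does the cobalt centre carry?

Summing ligand charges against the −3 overall charge gives an oxidation state of +3 for cobalt.
Cobalt is a group-9 element; Co(III) is therefore d⁶.
The spin state decides the count: fluoride is the one ligand weak enough to leave Co(III) high-spin — [CoF₆]³⁻ is the classic exception.
An octahedral high-spin d⁶ ion is t₂g⁴e_g², giving 4 unpaired electrons.

4 unpaired electrons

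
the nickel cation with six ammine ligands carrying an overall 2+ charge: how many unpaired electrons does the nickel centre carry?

Summing ligand charges against the +2 overall charge gives an oxidation state of +2 for nickel.
Nickel is a group-10 element; Ni(II) is therefore d⁸.
In an octahedral field the d⁸ configuration is t₂g⁶e_g² (only one arrangement possible), giving 2 unpaired electrons.

2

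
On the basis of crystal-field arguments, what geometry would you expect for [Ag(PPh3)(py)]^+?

linear

Summing ligand charges against the +1 overall charge gives an oxidation state of +1 for silver.
Ag sits in group 11, so the d-electron count is 11 − 1 = 10.
Coordination number: 2.
A d¹⁰ ion with only two ligands adopts a linear arrangement (sp hybridisation; no CFSE preference).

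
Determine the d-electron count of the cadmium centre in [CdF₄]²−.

Summing ligand charges against the −2 overall charge gives an oxidation state of +2 for cadmium.
Cadmium is a group-12 element; Cd(II) is therefore d¹⁰.

d10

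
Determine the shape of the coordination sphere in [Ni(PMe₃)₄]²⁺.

Trimethylphosphine is neutral; balancing the +2 overall charge requires Ni(II).
Ni sits in group 10, so the d-electron count is 10 − 2 = 8.
Coordination number: 4.
Trimethylphosphine is a strong-field ligand (high in the spectrochemical series).
A 3d d⁸ ion with strong-field ligands gains enough CFSE to favour square planar over tetrahedral.

square planar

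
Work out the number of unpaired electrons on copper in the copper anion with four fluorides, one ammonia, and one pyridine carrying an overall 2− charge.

Each fluoride is −1; ammonia is neutral; pyridine is neutral; balancing the −2 overall charge requires Cu(II).
Copper is a group-11 element; Cu(II) is therefore d⁹.
In an octahedral field the d⁹ configuration is t₂g⁶e_g³ (only one arrangement possible), giving 1 unpaired electron.

1 unpaired electron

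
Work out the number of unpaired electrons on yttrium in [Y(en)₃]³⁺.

0

Ligand charges: ethylenediamine is neutral. With an overall charge of +3 the yttrium centre must be in the +3 oxidation state.
Group 3 minus oxidation state 3 gives a d⁰ configuration.
Counting donor atoms: 3×ethylenediamine (bidentate) → 6 donors. Coordination number = 6.
In an octahedral field the d⁰ configuration is t₂g⁰e_g⁰, giving 0 unpaired electrons.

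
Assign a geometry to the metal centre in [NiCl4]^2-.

tetrahedral

Ligand charges: each chloride is −1. With an overall charge of −2 the nickel centre must be in the +2 oxidation state.
Nickel is a group-10 element; Ni(II) is therefore d⁸.
Coordination number: 4.
Chloride is a weak-field ligand.
With weak-field ligands the CFSE gain from square planar is small, so a 3d d⁸ ion takes the sterically preferred tetrahedral geometry.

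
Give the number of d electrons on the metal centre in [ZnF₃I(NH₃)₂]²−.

d10

Ligand charges: each fluoride is −1; each iodide is −1; ammonia is neutral. With an overall charge of −2 the zinc centre must be in the +2 oxidation state.
Group 12 minus oxidation state 2 gives a d¹⁰ configuration.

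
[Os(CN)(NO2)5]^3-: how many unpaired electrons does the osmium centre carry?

Ligand charges: each cyanide is −1; each nitro (N-bound nitrite) is −1. With an overall charge of −3 the osmium centre must be in the +3 oxidation state.
Group 8 minus oxidation state 3 gives a d⁵ configuration.
The spin state decides the count: a 5d ion has a large Δₒ and is invariably low-spin.
An octahedral low-spin d⁵ ion is t₂g⁵e_g⁰, giving 1 unpaired electron.

1 unpaired electron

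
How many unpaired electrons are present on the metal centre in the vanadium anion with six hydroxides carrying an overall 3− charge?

Each hydroxide is −1; balancing the −3 overall charge requires V(III).
Group 5 minus oxidation state 3 gives a d² configuration.
In an octahedral field the d² configuration is t₂g²e_g⁰ (only one arrangement possible), giving 2 unpaired electrons.

2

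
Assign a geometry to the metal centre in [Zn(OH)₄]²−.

tetrahedral

Ligand charges: each hydroxide is −1. With an overall charge of −2 the zinc centre must be in the +2 oxidation state.
Zinc is a group-12 element; Zn(II) is therefore d¹⁰.
Coordination number: 4.
A d¹⁰ ion has no crystal-field stabilisation preference between square planar and tetrahedral, so four ligands adopt the sterically favoured tetrahedral geometry.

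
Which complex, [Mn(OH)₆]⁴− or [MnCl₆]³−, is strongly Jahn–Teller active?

[MnCl₆]³−

[Mn(OH)₆]⁴−: Ligand charges: each hydroxide is −1. With an overall charge of −4 the manganese centre must be in the +2 oxidation state. Group 7 minus oxidation state 2 gives a d⁵ configuration. Hydroxide is a weak-field ligand for a first-row metal, so the complex is high-spin. The d⁵ configuration leaves the e_g set evenly filled (or empty) — no strong Jahn–Teller driving force.
[MnCl₆]³−: Ligand charges: each chloride is −1. With an overall charge of −3 the manganese centre must be in the +3 oxidation state. Group 7 minus oxidation state 3 gives a d⁴ configuration. Chloride is a weak-field ligand for a first-row metal, so the complex is high-spin. The t₂g³e_g¹ (high-spin) configuration has an unevenly filled e_g set; the Jahn–Teller theorem predicts a tetragonal distortion (typically axial elongation) to lift the degeneracy.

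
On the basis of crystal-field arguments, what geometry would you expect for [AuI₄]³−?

Each iodide is −1; balancing the −3 overall charge requires Au(I).
Au sits in group 11, so the d-electron count is 11 − 1 = 10.
Coordination number: 4.
A d¹⁰ ion has no crystal-field stabilisation preference between square planar and tetrahedral, so four ligands adopt the sterically favoured tetrahedral geometry.

tetrahedral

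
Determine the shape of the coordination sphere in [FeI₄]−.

tetrahedral

Each iodide is −1; balancing the −1 overall charge requires Fe(III).
Fe sits in group 8, so the d-electron count is 8 − 3 = 5.
Coordination number: 4.
Iodide is a weak-field ligand.
A high-spin d⁵ ion has zero CFSE in either geometry, so four ligands adopt the sterically favoured tetrahedral geometry.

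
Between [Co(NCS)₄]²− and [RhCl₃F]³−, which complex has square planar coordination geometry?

[RhCl₃F]³−

For [Co(NCS)₄]²−: Ligand charges: each isothiocyanate is −1. With an overall charge of −2 the cobalt centre must be in the +2 oxidation state. Group 9 minus oxidation state 2 gives a d⁷ configuration. For a high-spin 3d d⁷ ion with weak-field ligands the small Δₜ gives little square-planar CFSE advantage, so four ligands adopt the sterically favoured tetrahedral geometry. → tetrahedral.
For [RhCl₃F]³−: Ligand charges: each chloride is −1; each fluoride is −1. With an overall charge of −3 the rhodium centre must be in the +1 oxidation state. Group 9 minus oxidation state 1 gives a d⁸ configuration. A 4d d⁸ ion has a large crystal-field splitting; square planar leaves the high-energy d_{x²−y²} orbital empty and maximises CFSE. → square planar.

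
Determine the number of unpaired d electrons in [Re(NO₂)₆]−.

2

Ligand charges: each nitro (N-bound nitrite) is −1. With an overall charge of −1 the rhenium centre must be in the +5 oxidation state.
Group 7 minus oxidation state 5 gives a d² configuration.
In an octahedral field the d² configuration is t₂g²e_g⁰ (only one arrangement possible), giving 2 unpaired electrons.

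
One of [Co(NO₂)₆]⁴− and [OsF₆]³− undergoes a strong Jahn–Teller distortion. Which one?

[Co(NO₂)₆]⁴−

[Co(NO₂)₆]⁴−: Each nitro (N-bound nitrite) is −1; balancing the −4 overall charge requires Co(II). Co sits in group 9, so the d-electron count is 9 − 2 = 7. Nitro (N-bound nitrite) is a strong-field ligand (high in the spectrochemical series) for a first-row metal, so the complex is low-spin. The t₂g⁶e_g¹ (low-spin) configuration has an unevenly filled e_g set; the Jahn–Teller theorem predicts a tetragonal distortion (typically axial elongation) to lift the degeneracy.
[OsF₆]³−: Each fluoride is −1; balancing the −3 overall charge requires Os(III). Group 8 minus oxidation state 3 gives a d⁵ configuration. A 5d ion has a large Δₒ and is invariably low-spin. The d⁵ configuration leaves the e_g set evenly filled (or empty) — no strong Jahn–Teller driving force.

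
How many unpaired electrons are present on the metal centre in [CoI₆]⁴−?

Summing ligand charges against the −4 overall charge gives an oxidation state of +2 for cobalt.
Cobalt is a group-9 element; Co(II) is therefore d⁷.
The spin state decides the count: Iodide is a weak-field ligand for a first-row metal, so the complex is high-spin.
An octahedral high-spin d⁷ ion is t₂g⁵e_g², giving 3 unpaired electrons.

3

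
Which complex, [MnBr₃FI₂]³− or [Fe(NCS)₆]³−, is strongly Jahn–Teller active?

[MnBr₃FI₂]³−: Ligand charges: each bromide is −1; each fluoride is −1; each iodide is −1. With an overall charge of −3 the manganese centre must be in the +3 oxidation state. Manganese is a group-7 element; Mn(III) is therefore d⁴. Bromide, fluoride, and iodide are weak-field ligands for a first-row metal, so the complex is high-spin. The t₂g³e_g¹ (high-spin) configuration has an unevenly filled e_g set; the Jahn–Teller theorem predicts a tetragonal distortion (typically axial elongation) to lift the degeneracy.
[Fe(NCS)₆]³−: Ligand charges: each isothiocyanate is −1. With an overall charge of −3 the iron centre must be in the +3 oxidation state. Fe sits in group 8, so the d-electron count is 8 − 3 = 5. Isothiocyanate is a weak-field ligand for a first-row metal, so the complex is high-spin. The d⁵ configuration leaves the e_g set evenly filled (or empty) — no strong Jahn–Teller driving force.

[MnBr₃FI₂]³−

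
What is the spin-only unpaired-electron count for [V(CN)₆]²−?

Summing ligand charges against the −2 overall charge gives an oxidation state of +4 for vanadium.
Group 5 minus oxidation state 4 gives a d¹ configuration.
In an octahedral field the d¹ configuration is t₂g¹e_g⁰ (only one arrangement possible), giving 1 unpaired electron.

1 unpaired electron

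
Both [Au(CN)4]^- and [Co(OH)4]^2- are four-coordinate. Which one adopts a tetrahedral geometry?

For [Au(CN)4]^-: Summing ligand charges against the −1 overall charge gives an oxidation state of +3 for gold. Au sits in group 11, so the d-electron count is 11 − 3 = 8. A 5d d⁸ ion has a large crystal-field splitting; square planar leaves the high-energy d_{x²−y²} orbital empty and maximises CFSE. → square planar.
For [Co(OH)4]^2-: Ligand charges: each hydroxide is −1. With an overall charge of −2 the cobalt centre must be in the +2 oxidation state. Group 9 minus oxidation state 2 gives a d⁷ configuration. For a high-spin 3d d⁷ ion with weak-field ligands the small Δₜ gives little square-planar CFSE advantage, so four ligands adopt the sterically favoured tetrahedral geometry. → tetrahedral.

[Co(OH)4]^2-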